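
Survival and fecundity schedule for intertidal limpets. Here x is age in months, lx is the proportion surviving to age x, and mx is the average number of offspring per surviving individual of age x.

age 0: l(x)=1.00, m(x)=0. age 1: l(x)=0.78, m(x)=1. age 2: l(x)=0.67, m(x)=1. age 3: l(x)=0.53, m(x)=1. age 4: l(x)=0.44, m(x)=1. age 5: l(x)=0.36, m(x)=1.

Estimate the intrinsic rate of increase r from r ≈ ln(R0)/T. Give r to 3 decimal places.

R0 = Σ lx·mx = 0 + 0.78 + 0.67 + 0.53 + 0.44 + 0.36 = 2.78
Σ x·lx·mx = 7.27; T = 7.27/2.78 = 2.61511…
r ≈ ln(R0)/T = ln(2.78)/2.61511… = 0.39098… → 0.391

0.391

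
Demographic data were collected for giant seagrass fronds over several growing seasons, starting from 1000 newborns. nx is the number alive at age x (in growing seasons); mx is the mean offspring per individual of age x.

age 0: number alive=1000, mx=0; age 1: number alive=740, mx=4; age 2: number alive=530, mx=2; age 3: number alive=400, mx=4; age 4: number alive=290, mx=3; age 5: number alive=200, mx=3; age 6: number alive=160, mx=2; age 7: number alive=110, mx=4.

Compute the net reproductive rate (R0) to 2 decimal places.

7.85

lx = nx/n0 = nx/1000: 1, 0.74, 0.53, 0.4, 0.29, 0.2, 0.16, 0.11
lx·mx by age: 0, 2.96, 1.06, 1.6, 0.87, 0.6, 0.32, 0.44
R0 = Σ lx·mx = 7.85 → 7.85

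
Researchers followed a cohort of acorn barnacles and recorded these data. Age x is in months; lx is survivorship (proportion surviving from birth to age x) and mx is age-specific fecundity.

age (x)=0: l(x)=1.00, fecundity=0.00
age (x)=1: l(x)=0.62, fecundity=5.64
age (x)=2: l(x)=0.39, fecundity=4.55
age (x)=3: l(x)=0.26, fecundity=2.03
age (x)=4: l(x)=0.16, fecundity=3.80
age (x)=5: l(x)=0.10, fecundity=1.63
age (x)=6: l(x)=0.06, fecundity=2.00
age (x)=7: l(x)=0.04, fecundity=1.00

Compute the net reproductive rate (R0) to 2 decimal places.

6.73

lx·mx by age: 0, 3.4968, 1.7745, 0.5278, 0.608, 0.163, 0.12, 0.04
R0 = Σ lx·mx = 6.7301 → 6.73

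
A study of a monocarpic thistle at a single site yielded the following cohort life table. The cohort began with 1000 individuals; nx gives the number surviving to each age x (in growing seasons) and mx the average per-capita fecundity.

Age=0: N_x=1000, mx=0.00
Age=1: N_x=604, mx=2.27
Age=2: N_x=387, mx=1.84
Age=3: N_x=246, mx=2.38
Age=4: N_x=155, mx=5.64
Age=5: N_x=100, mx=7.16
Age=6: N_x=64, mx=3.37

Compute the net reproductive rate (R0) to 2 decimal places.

4.47

lx = nx/n0 = nx/1000: 1, 0.604, 0.387, 0.246, 0.155, 0.1, 0.064
lx·mx by age: 0, 1.37108, 0.71208, 0.58548, 0.8742, 0.716, 0.21568
R0 = Σ lx·mx = 4.47452 → 4.47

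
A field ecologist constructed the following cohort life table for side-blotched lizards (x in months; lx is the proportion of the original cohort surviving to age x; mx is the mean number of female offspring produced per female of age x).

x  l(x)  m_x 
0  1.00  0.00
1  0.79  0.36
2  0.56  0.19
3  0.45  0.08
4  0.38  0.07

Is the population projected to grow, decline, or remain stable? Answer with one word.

declining

R0 = Σ lx·mx = 0 + 0.2844 + 0.1064 + 0.036 + 0.0266 = 0.4534
R0 < 1, so the population is declining.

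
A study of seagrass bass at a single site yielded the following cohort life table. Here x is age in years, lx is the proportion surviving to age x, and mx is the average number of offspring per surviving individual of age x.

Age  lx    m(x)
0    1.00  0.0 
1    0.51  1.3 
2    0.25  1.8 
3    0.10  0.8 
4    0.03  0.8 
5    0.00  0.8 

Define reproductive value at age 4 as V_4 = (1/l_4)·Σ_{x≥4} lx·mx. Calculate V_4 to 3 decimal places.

0.800

lx·mx for x ≥ 4: 0.024, 0 → sum = 0.024
V_4 = 0.024 / l_4 = 0.024 / 0.03 = 0.8 → 0.800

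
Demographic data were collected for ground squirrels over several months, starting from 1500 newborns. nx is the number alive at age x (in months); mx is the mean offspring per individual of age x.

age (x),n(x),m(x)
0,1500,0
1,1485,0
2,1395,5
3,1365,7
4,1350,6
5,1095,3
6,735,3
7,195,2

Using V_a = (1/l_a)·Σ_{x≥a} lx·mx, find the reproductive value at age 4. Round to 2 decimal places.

lx = nx/n0 = nx/1500: 1, 0.99, 0.93, 0.91, 0.9, 0.73, 0.49, 0.13
lx·mx for x ≥ 4: 5.4, 2.19, 1.47, 0.26 → sum = 9.32
V_4 = 9.32 / l_4 = 9.32 / 0.9 = 10.355556… → 10.36

10.36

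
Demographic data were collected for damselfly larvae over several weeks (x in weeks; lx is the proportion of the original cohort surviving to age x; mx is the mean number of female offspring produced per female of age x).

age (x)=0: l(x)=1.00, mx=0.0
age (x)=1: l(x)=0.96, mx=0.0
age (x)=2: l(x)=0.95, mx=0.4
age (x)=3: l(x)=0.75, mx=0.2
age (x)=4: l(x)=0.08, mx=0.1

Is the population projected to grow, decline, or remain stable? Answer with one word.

declining

R0 = Σ lx·mx = 0 + 0 + 0.38 + 0.15 + 0.008 = 0.538
R0 < 1, so the population is declining.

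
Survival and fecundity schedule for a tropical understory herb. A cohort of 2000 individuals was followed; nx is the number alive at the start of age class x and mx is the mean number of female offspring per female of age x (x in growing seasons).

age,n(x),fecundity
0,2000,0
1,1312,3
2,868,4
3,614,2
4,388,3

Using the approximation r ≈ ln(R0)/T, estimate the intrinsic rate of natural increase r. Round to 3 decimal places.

lx = nx/n0 = nx/2000: 1, 0.656, 0.434, 0.307, 0.194
R0 = Σ lx·mx = 0 + 1.968 + 1.736 + 0.614 + 0.582 = 4.9
Σ x·lx·mx = 9.61; T = 9.61/4.9 = 1.96122…
r ≈ ln(R0)/T = ln(4.9)/1.96122… = 0.81033… → 0.810

0.810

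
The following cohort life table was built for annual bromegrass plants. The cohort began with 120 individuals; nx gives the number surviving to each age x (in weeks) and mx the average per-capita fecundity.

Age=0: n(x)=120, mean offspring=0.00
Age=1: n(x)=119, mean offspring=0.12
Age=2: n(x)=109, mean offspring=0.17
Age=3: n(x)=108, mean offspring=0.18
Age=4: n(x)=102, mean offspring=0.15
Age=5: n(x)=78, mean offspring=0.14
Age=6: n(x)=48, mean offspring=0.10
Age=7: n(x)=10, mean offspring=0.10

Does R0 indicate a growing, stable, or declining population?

declining

lx = nx/n0 = nx/120: 1, 0.99167…, 0.90833…, 0.9, 0.85, 0.65, 0.4, 0.08333…
R0 = Σ lx·mx = 0 + 0.119… + 0.154417… + 0.162 + 0.1275 + 0.091 + 0.04 + 0.008333… = 0.70225…
R0 < 1, so the population is declining.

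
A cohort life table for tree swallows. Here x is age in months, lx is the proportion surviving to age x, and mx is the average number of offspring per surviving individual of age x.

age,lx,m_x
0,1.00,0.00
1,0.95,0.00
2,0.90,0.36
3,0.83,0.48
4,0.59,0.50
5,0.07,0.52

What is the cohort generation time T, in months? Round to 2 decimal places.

lx·mx: 0, 0, 0.324, 0.3984, 0.295, 0.0364 → R0 = 1.0538
x·lx·mx: 0, 0, 0.648, 1.1952, 1.18, 0.182 → Σ = 3.2052
T = 3.2052 / 1.0538 = 3.041564… → 3.04

3.04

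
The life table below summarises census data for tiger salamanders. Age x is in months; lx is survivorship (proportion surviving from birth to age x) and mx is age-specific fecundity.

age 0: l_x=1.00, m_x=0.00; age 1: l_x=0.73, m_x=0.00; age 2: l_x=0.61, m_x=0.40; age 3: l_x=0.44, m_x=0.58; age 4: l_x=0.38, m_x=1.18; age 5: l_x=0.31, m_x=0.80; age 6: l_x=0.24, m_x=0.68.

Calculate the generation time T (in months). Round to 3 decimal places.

3.876

lx·mx: 0, 0, 0.244, 0.2552, 0.4484, 0.248, 0.1632 → R0 = 1.3588
x·lx·mx: 0, 0, 0.488, 0.7656, 1.7936, 1.24, 0.9792 → Σ = 5.2664
T = 5.2664 / 1.3588 = 3.875773… → 3.876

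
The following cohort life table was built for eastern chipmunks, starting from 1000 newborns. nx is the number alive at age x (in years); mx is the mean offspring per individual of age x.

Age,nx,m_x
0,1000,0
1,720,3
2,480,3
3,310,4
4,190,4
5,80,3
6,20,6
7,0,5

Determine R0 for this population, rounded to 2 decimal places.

lx = nx/n0 = nx/1000: 1, 0.72, 0.48, 0.31, 0.19, 0.08, 0.02, 0
lx·mx by age: 0, 2.16, 1.44, 1.24, 0.76, 0.24, 0.12, 0
R0 = Σ lx·mx = 5.96 → 5.96

5.96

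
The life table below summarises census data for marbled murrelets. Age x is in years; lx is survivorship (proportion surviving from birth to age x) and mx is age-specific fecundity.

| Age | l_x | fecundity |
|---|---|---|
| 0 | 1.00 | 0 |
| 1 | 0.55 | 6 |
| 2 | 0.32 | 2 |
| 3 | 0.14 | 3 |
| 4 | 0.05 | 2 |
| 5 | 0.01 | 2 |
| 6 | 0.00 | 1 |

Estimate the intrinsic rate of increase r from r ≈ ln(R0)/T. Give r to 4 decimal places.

R0 = Σ lx·mx = 0 + 3.3 + 0.64 + 0.42 + 0.1 + 0.02 + 0 = 4.48
Σ x·lx·mx = 6.34; T = 6.34/4.48 = 1.41518…
r ≈ ln(R0)/T = ln(4.48)/1.41518… = 1.059671… → 1.0597

1.0597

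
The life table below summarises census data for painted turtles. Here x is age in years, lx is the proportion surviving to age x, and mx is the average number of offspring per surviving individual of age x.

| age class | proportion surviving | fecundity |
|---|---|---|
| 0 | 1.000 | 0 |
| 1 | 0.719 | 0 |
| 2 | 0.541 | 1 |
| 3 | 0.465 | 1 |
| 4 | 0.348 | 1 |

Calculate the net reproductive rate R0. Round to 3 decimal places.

lx·mx by age: 0, 0, 0.541, 0.465, 0.348
R0 = Σ lx·mx = 1.354 → 1.354

1.354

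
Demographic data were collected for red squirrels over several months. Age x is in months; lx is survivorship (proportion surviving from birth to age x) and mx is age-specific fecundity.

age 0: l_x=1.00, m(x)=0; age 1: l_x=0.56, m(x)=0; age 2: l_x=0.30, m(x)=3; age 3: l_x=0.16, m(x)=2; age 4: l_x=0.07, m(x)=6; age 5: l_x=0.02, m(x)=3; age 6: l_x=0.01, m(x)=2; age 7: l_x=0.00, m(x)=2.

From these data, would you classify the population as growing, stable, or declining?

growing

R0 = Σ lx·mx = 0 + 0 + 0.9 + 0.32 + 0.42 + 0.06 + 0.02 + 0 = 1.72
R0 > 1, so the population is growing.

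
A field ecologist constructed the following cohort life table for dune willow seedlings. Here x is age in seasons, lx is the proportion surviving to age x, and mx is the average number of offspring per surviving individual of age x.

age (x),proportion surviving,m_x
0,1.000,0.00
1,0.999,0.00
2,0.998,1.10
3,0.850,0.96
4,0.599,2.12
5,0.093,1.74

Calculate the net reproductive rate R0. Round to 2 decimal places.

lx·mx by age: 0, 0, 1.0978, 0.816, 1.26988, 0.16182
R0 = Σ lx·mx = 3.3455 → 3.35

3.35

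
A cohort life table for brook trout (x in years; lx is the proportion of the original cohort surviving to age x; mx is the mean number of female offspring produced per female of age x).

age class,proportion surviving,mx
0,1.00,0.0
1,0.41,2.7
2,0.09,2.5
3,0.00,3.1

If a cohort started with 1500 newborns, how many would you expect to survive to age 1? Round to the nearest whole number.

Expected survivors = N0 · l_1 = 1500 × 0.41 = 615 → 615

615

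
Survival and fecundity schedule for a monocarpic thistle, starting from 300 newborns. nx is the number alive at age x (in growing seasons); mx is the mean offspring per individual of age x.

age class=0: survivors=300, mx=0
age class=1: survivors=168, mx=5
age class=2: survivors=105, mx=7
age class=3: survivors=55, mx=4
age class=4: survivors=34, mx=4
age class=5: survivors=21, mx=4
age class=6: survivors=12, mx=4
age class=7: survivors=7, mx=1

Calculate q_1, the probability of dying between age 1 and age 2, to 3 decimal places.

0.375

lx = nx/n0 = nx/300: 1, 0.56, 0.35, 0.18333…, 0.11333…, 0.07, 0.04, 0.02333…
q_1 = (l_1 − l_2) / l_1 = (0.56 − 0.35) / 0.56
     = 0.21 / 0.56 = 0.375 → 0.375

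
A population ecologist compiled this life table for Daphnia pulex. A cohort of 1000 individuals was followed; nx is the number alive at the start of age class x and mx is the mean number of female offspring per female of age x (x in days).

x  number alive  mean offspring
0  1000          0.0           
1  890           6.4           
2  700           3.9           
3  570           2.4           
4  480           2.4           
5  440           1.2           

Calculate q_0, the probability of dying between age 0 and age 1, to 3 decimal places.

lx = nx/n0 = nx/1000: 1, 0.89, 0.7, 0.57, 0.48, 0.44
q_0 = (l_0 − l_1) / l_0 = (1 − 0.89) / 1
     = 0.11 / 1 = 0.11 → 0.110

0.110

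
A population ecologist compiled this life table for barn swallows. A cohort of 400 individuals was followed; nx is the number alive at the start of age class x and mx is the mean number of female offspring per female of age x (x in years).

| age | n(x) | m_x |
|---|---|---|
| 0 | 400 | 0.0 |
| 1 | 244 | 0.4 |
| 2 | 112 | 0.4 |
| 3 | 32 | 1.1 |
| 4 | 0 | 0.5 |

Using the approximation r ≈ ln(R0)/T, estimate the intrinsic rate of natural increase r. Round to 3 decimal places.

lx = nx/n0 = nx/400: 1, 0.61, 0.28, 0.08, 0
R0 = Σ lx·mx = 0 + 0.244 + 0.112 + 0.088 + 0 = 0.444
Σ x·lx·mx = 0.732; T = 0.732/0.444 = 1.64865…
r ≈ ln(R0)/T = ln(0.444)/1.64865… = -0.49248… → -0.492

-0.492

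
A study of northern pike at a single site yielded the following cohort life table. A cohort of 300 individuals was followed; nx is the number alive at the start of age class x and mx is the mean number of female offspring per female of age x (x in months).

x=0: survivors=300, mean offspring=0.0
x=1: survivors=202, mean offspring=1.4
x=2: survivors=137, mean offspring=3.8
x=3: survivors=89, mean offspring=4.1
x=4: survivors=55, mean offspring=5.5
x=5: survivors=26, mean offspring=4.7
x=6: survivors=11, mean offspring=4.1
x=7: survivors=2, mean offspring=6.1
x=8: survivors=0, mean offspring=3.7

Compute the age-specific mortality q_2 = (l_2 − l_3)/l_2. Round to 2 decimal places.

0.35

lx = nx/n0 = nx/300: 1, 0.67333…, 0.45667…, 0.29667…, 0.18333…, 0.08667…, 0.03667…, 0.00667…, 0
q_2 = (l_2 − l_3) / l_2 = (0.456667… − 0.296667…) / 0.456667…
     = 0.16… / 0.456667… = 0.350365… → 0.35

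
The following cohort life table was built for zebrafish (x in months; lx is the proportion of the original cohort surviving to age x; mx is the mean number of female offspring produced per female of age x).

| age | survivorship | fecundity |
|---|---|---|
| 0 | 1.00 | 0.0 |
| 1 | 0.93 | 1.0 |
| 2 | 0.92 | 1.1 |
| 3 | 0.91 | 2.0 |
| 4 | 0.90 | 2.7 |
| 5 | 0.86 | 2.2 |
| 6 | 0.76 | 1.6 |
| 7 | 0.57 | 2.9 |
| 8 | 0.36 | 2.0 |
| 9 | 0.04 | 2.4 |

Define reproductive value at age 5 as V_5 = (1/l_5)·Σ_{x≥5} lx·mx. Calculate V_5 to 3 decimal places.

lx·mx for x ≥ 5: 1.892, 1.216, 1.653, 0.72, 0.096 → sum = 5.577
V_5 = 5.577 / l_5 = 5.577 / 0.86 = 6.484884… → 6.485

6.485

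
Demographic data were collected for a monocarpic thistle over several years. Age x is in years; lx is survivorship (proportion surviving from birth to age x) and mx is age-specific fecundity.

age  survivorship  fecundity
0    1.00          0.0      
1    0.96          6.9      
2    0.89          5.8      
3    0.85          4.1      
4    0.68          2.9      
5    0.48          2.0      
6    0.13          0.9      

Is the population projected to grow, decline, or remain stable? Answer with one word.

R0 = Σ lx·mx = 0 + 6.624 + 5.162 + 3.485 + 1.972 + 0.96 + 0.117 = 18.32
R0 > 1, so the population is growing.

growing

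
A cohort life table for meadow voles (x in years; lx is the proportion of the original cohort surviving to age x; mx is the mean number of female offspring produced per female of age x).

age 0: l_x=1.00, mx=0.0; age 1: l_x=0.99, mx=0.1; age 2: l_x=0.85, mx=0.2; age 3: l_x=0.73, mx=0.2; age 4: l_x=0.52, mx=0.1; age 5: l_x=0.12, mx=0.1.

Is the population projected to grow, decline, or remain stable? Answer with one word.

declining

R0 = Σ lx·mx = 0 + 0.099 + 0.17 + 0.146 + 0.052 + 0.012 = 0.479
R0 < 1, so the population is declining.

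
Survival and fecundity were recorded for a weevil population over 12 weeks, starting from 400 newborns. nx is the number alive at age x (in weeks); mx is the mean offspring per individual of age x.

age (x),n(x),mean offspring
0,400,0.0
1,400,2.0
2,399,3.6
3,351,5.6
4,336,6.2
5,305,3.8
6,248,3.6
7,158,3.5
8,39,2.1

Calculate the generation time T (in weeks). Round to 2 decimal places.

3.74

lx = nx/n0 = nx/400: 1, 1, 0.9975, 0.8775, 0.84, 0.7625, 0.62, 0.395, 0.0975
lx·mx: 0, 2, 3.591, 4.914, 5.208, 2.8975, 2.232, 1.3825, 0.20475 → R0 = 22.42975
x·lx·mx: 0, 2, 7.182, 14.742, 20.832, 14.4875, 13.392, 9.6775, 1.638 → Σ = 83.951
T = 83.951 / 22.42975 = 3.742842… → 3.74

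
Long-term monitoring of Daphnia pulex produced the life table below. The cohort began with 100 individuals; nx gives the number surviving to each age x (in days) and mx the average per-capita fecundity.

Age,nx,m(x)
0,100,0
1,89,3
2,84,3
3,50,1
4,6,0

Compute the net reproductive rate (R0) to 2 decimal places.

5.69

lx = nx/n0 = nx/100: 1, 0.89, 0.84, 0.5, 0.06
lx·mx by age: 0, 2.67, 2.52, 0.5, 0
R0 = Σ lx·mx = 5.69 → 5.69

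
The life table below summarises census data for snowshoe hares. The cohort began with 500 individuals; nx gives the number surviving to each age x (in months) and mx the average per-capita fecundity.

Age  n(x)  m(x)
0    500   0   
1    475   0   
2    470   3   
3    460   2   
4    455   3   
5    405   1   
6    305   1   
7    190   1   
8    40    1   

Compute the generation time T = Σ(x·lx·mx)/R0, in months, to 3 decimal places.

3.570

lx = nx/n0 = nx/500: 1, 0.95, 0.94, 0.92, 0.91, 0.81, 0.61, 0.38, 0.08
lx·mx: 0, 0, 2.82, 1.84, 2.73, 0.81, 0.61, 0.38, 0.08 → R0 = 9.27
x·lx·mx: 0, 0, 5.64, 5.52, 10.92, 4.05, 3.66, 2.66, 0.64 → Σ = 33.09
T = 33.09 / 9.27 = 3.569579… → 3.570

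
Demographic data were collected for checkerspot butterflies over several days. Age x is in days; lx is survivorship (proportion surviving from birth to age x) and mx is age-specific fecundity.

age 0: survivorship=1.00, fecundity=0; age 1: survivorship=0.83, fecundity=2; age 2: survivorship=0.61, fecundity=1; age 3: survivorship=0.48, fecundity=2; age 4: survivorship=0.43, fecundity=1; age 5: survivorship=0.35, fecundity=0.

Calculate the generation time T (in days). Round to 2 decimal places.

2.04

lx·mx: 0, 1.66, 0.61, 0.96, 0.43, 0 → R0 = 3.66
x·lx·mx: 0, 1.66, 1.22, 2.88, 1.72, 0 → Σ = 7.48
T = 7.48 / 3.66 = 2.043716… → 2.04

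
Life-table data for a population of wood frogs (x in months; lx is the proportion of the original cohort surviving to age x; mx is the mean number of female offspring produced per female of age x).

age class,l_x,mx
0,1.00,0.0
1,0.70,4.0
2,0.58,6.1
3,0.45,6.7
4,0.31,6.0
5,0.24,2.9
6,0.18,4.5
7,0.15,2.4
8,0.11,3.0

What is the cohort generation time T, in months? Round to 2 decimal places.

2.97

lx·mx: 0, 2.8, 3.538, 3.015, 1.86, 0.696, 0.81, 0.36, 0.33 → R0 = 13.409
x·lx·mx: 0, 2.8, 7.076, 9.045, 7.44, 3.48, 4.86, 2.52, 2.64 → Σ = 39.861
T = 39.861 / 13.409 = 2.972705… → 2.97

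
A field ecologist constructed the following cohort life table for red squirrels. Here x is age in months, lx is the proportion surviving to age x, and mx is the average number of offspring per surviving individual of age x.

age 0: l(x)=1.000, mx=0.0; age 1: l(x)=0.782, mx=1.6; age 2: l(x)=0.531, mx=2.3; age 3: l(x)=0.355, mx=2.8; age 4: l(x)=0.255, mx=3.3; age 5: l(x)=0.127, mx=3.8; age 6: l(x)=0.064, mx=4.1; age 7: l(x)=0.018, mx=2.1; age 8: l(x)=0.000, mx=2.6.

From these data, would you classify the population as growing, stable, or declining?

growing

R0 = Σ lx·mx = 0 + 1.2512 + 1.2213 + 0.994 + 0.8415 + 0.4826 + 0.2624 + 0.0378 + 0 = 5.0908
R0 > 1, so the population is growing.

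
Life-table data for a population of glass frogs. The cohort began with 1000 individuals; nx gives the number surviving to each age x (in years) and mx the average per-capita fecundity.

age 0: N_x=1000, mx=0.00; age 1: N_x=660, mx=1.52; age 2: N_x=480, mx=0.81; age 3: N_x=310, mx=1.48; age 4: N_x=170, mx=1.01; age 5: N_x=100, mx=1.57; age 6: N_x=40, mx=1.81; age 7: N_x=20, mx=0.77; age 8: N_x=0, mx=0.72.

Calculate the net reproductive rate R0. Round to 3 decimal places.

2.267

lx = nx/n0 = nx/1000: 1, 0.66, 0.48, 0.31, 0.17, 0.1, 0.04, 0.02, 0
lx·mx by age: 0, 1.0032, 0.3888, 0.4588, 0.1717, 0.157, 0.0724, 0.0154, 0
R0 = Σ lx·mx = 2.2673 → 2.267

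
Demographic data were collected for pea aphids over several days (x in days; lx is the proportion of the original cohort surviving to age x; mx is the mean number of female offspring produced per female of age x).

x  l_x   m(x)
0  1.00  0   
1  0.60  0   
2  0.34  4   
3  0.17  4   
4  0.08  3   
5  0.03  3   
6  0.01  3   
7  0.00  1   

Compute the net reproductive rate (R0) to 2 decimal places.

lx·mx by age: 0, 0, 1.36, 0.68, 0.24, 0.09, 0.03, 0
R0 = Σ lx·mx = 2.4 → 2.40

2.40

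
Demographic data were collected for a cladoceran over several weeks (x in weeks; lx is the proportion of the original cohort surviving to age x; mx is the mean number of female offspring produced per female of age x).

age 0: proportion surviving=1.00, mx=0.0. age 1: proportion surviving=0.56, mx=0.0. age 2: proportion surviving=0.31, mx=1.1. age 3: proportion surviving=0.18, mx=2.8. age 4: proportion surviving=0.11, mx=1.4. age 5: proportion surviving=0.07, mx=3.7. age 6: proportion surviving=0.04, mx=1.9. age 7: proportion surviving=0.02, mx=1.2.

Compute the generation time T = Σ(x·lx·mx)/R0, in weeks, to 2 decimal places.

3.48

lx·mx: 0, 0, 0.341, 0.504, 0.154, 0.259, 0.076, 0.024 → R0 = 1.358
x·lx·mx: 0, 0, 0.682, 1.512, 0.616, 1.295, 0.456, 0.168 → Σ = 4.729
T = 4.729 / 1.358 = 3.482327… → 3.48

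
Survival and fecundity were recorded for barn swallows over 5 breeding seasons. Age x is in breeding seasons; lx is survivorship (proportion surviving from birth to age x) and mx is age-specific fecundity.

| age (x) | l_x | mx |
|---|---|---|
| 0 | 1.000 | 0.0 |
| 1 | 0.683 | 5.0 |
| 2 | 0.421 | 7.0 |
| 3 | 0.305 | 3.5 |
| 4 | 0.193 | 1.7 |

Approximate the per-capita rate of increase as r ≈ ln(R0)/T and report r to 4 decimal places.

R0 = Σ lx·mx = 0 + 3.415 + 2.947 + 1.0675 + 0.3281 = 7.7576
Σ x·lx·mx = 13.8239; T = 13.8239/7.7576 = 1.78198…
r ≈ ln(R0)/T = ln(7.7576)/1.78198… = 1.14966… → 1.1497

1.1497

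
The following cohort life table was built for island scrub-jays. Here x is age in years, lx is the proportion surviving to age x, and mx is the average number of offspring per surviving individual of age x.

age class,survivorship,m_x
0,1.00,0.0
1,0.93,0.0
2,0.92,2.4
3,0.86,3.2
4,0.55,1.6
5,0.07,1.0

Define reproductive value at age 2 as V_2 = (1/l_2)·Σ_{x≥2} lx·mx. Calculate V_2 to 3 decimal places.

6.424

lx·mx for x ≥ 2: 2.208, 2.752, 0.88, 0.07 → sum = 5.91
V_2 = 5.91 / l_2 = 5.91 / 0.92 = 6.423913… → 6.424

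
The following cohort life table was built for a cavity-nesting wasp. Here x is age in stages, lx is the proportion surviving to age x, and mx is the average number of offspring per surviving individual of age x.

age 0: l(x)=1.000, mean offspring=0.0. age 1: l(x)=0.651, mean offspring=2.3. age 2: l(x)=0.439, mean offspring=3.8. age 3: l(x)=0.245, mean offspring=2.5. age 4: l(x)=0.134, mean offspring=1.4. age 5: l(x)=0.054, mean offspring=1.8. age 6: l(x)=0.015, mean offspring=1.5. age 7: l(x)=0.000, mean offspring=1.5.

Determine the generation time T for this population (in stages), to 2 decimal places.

1.97

lx·mx: 0, 1.4973, 1.6682, 0.6125, 0.1876, 0.0972, 0.0225, 0 → R0 = 4.0853
x·lx·mx: 0, 1.4973, 3.3364, 1.8375, 0.7504, 0.486, 0.135, 0 → Σ = 8.0426
T = 8.0426 / 4.0853 = 1.968668… → 1.97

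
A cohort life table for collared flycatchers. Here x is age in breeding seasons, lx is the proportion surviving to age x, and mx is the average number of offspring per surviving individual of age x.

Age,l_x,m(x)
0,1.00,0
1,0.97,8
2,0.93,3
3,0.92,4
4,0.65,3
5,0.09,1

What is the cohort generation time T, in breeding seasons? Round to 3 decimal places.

2.006

lx·mx: 0, 7.76, 2.79, 3.68, 1.95, 0.09 → R0 = 16.27
x·lx·mx: 0, 7.76, 5.58, 11.04, 7.8, 0.45 → Σ = 32.63
T = 32.63 / 16.27 = 2.005532… → 2.006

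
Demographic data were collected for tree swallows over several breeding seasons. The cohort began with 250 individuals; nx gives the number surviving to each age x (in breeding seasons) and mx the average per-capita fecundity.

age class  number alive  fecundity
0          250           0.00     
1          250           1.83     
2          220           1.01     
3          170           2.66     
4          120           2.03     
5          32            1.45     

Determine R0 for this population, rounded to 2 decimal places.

5.69

lx = nx/n0 = nx/250: 1, 1, 0.88, 0.68, 0.48, 0.128
lx·mx by age: 0, 1.83, 0.8888, 1.8088, 0.9744, 0.1856
R0 = Σ lx·mx = 5.6876 → 5.69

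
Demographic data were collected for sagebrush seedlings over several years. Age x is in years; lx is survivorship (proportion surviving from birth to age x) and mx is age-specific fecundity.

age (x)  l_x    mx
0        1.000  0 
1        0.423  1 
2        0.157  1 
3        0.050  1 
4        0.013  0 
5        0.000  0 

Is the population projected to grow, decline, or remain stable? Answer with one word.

R0 = Σ lx·mx = 0 + 0.423 + 0.157 + 0.05 + 0 + 0 = 0.63
R0 < 1, so the population is declining.

declining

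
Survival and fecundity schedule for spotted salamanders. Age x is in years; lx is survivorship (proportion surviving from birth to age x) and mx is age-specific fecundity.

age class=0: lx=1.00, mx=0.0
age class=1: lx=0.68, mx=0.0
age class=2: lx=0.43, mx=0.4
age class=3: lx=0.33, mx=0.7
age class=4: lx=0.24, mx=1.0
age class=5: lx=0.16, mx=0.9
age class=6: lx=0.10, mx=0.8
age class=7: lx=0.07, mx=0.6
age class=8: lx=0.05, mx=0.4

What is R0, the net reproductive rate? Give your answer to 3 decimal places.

0.929

lx·mx by age: 0, 0, 0.172, 0.231, 0.24, 0.144, 0.08, 0.042, 0.02
R0 = Σ lx·mx = 0.929 → 0.929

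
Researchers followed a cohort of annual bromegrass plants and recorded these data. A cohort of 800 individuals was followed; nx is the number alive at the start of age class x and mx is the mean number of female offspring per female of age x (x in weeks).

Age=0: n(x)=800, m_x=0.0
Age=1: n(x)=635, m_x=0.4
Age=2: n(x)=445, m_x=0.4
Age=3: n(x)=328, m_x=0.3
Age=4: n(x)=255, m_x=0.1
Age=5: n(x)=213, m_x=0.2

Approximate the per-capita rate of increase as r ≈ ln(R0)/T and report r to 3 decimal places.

lx = nx/n0 = nx/800: 1, 0.79375, 0.55625, 0.41, 0.31875, 0.26625
R0 = Σ lx·mx = 0 + 0.3175… + 0.2225… + 0.123 + 0.03188… + 0.05325… = 0.748125
Σ x·lx·mx = 1.52525; T = 1.52525/0.748125 = 2.03876…
r ≈ ln(R0)/T = ln(0.748125)/2.03876… = -0.14233… → -0.142

-0.142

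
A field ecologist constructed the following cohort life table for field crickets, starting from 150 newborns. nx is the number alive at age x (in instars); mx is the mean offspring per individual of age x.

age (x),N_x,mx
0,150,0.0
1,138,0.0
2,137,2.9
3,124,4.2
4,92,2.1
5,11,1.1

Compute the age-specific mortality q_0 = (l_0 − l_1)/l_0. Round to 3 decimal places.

0.080

lx = nx/n0 = nx/150: 1, 0.92, 0.91333…, 0.82667…, 0.61333…, 0.07333…
q_0 = (l_0 − l_1) / l_0 = (1 − 0.92) / 1
     = 0.08 / 1 = 0.08 → 0.080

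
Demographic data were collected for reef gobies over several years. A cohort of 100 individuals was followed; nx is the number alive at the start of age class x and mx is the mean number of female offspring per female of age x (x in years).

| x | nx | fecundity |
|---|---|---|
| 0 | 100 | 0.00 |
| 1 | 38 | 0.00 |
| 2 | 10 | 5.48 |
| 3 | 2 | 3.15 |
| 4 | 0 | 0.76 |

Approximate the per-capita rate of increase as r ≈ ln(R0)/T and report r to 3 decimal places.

lx = nx/n0 = nx/100: 1, 0.38, 0.1, 0.02, 0
R0 = Σ lx·mx = 0 + 0 + 0.548 + 0.063 + 0 = 0.611
Σ x·lx·mx = 1.285; T = 1.285/0.611 = 2.10311…
r ≈ ln(R0)/T = ln(0.611)/2.10311… = -0.23425… → -0.234

-0.234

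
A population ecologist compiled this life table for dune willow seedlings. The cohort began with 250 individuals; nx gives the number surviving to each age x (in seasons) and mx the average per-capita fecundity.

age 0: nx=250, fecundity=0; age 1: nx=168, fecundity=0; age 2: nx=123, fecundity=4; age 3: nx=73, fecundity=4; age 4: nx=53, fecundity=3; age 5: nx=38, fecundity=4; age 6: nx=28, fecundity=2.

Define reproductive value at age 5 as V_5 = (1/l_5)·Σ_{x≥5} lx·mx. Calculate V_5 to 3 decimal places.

5.474

lx = nx/n0 = nx/250: 1, 0.672, 0.492, 0.292, 0.212, 0.152, 0.112
lx·mx for x ≥ 5: 0.608, 0.224 → sum = 0.832
V_5 = 0.832 / l_5 = 0.832 / 0.152 = 5.473684… → 5.474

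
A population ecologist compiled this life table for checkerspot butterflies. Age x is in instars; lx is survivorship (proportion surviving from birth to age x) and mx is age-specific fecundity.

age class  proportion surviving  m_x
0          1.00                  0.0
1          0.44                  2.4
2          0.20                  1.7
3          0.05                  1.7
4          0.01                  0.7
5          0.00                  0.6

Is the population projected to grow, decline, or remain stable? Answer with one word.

R0 = Σ lx·mx = 0 + 1.056 + 0.34 + 0.085 + 0.007 + 0 = 1.488
R0 > 1, so the population is growing.

growing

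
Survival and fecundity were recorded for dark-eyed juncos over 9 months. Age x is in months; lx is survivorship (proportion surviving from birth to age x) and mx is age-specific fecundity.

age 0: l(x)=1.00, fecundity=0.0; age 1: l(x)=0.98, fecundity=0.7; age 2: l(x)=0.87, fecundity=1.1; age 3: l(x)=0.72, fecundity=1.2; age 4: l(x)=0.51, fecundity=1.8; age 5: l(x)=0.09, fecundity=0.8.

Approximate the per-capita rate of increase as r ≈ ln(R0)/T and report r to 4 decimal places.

0.4746

R0 = Σ lx·mx = 0 + 0.686 + 0.957 + 0.864 + 0.918 + 0.072 = 3.497
Σ x·lx·mx = 9.224; T = 9.224/3.497 = 2.63769…
r ≈ ln(R0)/T = ln(3.497)/2.63769… = 0.474622… → 0.4746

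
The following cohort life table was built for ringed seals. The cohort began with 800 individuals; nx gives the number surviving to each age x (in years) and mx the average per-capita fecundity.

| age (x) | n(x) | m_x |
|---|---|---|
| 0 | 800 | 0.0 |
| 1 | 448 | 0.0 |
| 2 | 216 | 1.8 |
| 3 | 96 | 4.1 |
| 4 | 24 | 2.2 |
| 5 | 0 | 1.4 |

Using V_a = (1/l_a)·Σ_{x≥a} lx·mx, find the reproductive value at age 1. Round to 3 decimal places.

lx = nx/n0 = nx/800: 1, 0.56, 0.27, 0.12, 0.03, 0
lx·mx for x ≥ 1: 0, 0.486, 0.492, 0.066, 0 → sum = 1.044
V_1 = 1.044 / l_1 = 1.044 / 0.56 = 1.864286… → 1.864

1.864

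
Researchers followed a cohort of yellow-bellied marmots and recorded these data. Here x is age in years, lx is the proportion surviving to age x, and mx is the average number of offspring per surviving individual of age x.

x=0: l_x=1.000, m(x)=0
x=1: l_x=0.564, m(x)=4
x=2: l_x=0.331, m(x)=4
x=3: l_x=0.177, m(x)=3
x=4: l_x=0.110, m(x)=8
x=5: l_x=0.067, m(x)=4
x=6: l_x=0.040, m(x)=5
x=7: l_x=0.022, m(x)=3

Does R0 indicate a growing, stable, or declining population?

R0 = Σ lx·mx = 0 + 2.256 + 1.324 + 0.531 + 0.88 + 0.268 + 0.2 + 0.066 = 5.525
R0 > 1, so the population is growing.

growing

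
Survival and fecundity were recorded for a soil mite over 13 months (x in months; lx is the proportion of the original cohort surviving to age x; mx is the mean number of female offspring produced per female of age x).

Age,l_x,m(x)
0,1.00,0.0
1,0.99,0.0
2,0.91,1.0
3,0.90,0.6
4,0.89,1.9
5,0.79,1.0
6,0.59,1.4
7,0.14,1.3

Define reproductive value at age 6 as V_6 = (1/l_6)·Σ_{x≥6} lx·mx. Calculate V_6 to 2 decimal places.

lx·mx for x ≥ 6: 0.826, 0.182 → sum = 1.008
V_6 = 1.008 / l_6 = 1.008 / 0.59 = 1.708475… → 1.71

1.71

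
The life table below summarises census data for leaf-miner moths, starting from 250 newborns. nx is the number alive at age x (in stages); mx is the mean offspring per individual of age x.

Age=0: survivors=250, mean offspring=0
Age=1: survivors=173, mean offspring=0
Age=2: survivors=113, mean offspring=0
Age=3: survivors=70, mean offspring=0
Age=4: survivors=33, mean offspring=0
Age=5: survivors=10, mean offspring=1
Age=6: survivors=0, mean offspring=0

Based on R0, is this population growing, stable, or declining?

declining

lx = nx/n0 = nx/250: 1, 0.692, 0.452, 0.28, 0.132, 0.04, 0
R0 = Σ lx·mx = 0 + 0 + 0 + 0 + 0 + 0.04 + 0 = 0.04
R0 < 1, so the population is declining.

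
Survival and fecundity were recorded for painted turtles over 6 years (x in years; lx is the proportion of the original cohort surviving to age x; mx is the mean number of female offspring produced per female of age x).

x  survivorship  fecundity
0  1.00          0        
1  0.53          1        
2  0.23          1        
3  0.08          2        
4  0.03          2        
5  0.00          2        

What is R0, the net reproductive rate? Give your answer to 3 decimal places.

0.980

lx·mx by age: 0, 0.53, 0.23, 0.16, 0.06, 0
R0 = Σ lx·mx = 0.98 → 0.980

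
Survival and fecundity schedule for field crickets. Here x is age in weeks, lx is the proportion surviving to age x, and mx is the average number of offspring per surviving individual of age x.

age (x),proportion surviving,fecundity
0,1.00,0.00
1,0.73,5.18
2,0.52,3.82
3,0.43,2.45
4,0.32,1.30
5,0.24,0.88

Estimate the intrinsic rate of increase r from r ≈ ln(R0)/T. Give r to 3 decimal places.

1.097

R0 = Σ lx·mx = 0 + 3.7814 + 1.9864 + 1.0535 + 0.416 + 0.2112 = 7.4485
Σ x·lx·mx = 13.6347; T = 13.6347/7.4485 = 1.83053…
r ≈ ln(R0)/T = ln(7.4485)/1.83053… = 1.09696… → 1.097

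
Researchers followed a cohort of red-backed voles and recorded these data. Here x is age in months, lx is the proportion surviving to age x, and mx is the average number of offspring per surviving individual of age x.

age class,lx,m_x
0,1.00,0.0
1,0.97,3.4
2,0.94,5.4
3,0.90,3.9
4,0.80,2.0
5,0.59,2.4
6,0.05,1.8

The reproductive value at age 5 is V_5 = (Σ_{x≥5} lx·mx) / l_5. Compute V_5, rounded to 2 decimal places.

2.55

lx·mx for x ≥ 5: 1.416, 0.09 → sum = 1.506
V_5 = 1.506 / l_5 = 1.506 / 0.59 = 2.552542… → 2.55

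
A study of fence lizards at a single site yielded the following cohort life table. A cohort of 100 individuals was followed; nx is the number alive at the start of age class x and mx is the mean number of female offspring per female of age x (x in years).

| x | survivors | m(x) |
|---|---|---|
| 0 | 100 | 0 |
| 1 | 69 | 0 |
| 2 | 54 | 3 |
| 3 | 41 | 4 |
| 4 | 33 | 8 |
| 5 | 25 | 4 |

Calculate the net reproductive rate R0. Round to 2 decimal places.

6.90

lx = nx/n0 = nx/100: 1, 0.69, 0.54, 0.41, 0.33, 0.25
lx·mx by age: 0, 0, 1.62, 1.64, 2.64, 1
R0 = Σ lx·mx = 6.9 → 6.90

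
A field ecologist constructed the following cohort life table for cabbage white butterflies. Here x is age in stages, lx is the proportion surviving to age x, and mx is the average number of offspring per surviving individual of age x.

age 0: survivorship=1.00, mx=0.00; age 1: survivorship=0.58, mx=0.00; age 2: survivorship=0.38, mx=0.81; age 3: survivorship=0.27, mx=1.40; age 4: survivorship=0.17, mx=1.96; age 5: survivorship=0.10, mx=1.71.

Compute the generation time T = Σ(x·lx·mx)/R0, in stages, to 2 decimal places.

lx·mx: 0, 0, 0.3078, 0.378, 0.3332, 0.171 → R0 = 1.19
x·lx·mx: 0, 0, 0.6156, 1.134, 1.3328, 0.855 → Σ = 3.9374
T = 3.9374 / 1.19 = 3.308739… → 3.31

3.31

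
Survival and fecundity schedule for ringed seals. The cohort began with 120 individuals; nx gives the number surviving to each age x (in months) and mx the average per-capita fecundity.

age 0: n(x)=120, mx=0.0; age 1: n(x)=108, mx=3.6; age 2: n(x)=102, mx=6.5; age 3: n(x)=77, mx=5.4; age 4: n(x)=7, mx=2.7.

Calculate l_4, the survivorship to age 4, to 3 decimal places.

0.058

l_4 = n_4/n_0 = 7/120 = 0.058333… → 0.058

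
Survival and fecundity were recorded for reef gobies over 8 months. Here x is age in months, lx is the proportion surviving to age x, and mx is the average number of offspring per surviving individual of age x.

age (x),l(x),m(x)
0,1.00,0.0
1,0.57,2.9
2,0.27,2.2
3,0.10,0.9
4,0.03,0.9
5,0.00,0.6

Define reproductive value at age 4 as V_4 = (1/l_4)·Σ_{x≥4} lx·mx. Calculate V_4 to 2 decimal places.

0.90

lx·mx for x ≥ 4: 0.027, 0 → sum = 0.027
V_4 = 0.027 / l_4 = 0.027 / 0.03 = 0.9 → 0.90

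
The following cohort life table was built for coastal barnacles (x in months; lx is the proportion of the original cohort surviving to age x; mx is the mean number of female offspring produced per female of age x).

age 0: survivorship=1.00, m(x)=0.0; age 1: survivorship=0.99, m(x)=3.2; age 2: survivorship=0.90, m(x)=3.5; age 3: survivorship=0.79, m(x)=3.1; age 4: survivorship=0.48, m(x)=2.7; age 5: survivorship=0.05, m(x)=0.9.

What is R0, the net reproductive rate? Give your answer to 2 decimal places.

lx·mx by age: 0, 3.168, 3.15, 2.449, 1.296, 0.045
R0 = Σ lx·mx = 10.108 → 10.11

10.11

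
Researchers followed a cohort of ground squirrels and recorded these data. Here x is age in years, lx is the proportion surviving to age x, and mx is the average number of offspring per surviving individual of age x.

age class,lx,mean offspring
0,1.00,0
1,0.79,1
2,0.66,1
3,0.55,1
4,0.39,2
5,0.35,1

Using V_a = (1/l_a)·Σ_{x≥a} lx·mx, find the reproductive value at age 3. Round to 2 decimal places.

3.05

lx·mx for x ≥ 3: 0.55, 0.78, 0.35 → sum = 1.68
V_3 = 1.68 / l_3 = 1.68 / 0.55 = 3.054545… → 3.05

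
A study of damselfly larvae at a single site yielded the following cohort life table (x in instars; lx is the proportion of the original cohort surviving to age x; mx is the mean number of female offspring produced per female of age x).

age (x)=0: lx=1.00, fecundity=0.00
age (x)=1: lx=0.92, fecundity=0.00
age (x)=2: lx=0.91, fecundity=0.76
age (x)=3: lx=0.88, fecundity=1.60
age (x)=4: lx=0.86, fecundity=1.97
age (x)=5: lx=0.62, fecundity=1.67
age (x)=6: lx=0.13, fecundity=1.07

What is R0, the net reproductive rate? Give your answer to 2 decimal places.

lx·mx by age: 0, 0, 0.6916, 1.408, 1.6942, 1.0354, 0.1391
R0 = Σ lx·mx = 4.9683 → 4.97

4.97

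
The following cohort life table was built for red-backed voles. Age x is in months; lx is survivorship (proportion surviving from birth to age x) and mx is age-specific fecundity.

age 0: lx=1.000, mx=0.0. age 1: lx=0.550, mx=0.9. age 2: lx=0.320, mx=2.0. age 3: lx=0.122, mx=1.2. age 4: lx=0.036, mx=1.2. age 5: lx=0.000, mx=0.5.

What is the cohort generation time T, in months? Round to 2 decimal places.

1.80

lx·mx: 0, 0.495, 0.64, 0.1464, 0.0432, 0 → R0 = 1.3246
x·lx·mx: 0, 0.495, 1.28, 0.4392, 0.1728, 0 → Σ = 2.387
T = 2.387 / 1.3246 = 1.802053… → 1.80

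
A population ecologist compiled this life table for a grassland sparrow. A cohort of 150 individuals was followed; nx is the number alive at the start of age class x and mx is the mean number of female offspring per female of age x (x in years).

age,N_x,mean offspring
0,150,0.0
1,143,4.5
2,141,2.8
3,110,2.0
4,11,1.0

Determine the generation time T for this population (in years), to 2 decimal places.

lx = nx/n0 = nx/150: 1, 0.95333…, 0.94, 0.73333…, 0.07333…
lx·mx: 0, 4.29…, 2.632, 1.466667…, 0.073333… → R0 = 8.462…
x·lx·mx: 0, 4.29…, 5.264, 4.4…, 0.293333… → Σ = 14.247333…
T = 14.247333… / 8.462… = 1.683684… → 1.68

1.68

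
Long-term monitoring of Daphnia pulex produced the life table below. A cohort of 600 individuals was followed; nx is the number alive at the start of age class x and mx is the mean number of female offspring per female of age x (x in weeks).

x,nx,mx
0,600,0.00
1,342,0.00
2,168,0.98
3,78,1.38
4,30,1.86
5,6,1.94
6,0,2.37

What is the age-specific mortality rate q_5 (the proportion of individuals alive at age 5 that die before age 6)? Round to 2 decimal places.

1.00

lx = nx/n0 = nx/600: 1, 0.57, 0.28, 0.13, 0.05, 0.01, 0
q_5 = (l_5 − l_6) / l_5 = (0.01 − 0) / 0.01
     = 0.01 / 0.01 = 1 → 1.00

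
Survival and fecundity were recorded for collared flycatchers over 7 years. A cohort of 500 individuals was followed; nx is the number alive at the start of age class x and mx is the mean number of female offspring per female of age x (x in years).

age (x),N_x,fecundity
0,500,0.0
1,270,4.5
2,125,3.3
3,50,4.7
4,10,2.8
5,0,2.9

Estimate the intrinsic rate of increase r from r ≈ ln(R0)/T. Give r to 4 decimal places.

0.8801

lx = nx/n0 = nx/500: 1, 0.54, 0.25, 0.1, 0.02, 0
R0 = Σ lx·mx = 0 + 2.43 + 0.825 + 0.47 + 0.056 + 0 = 3.781
Σ x·lx·mx = 5.714; T = 5.714/3.781 = 1.51124…
r ≈ ln(R0)/T = ln(3.781)/1.51124… = 0.880064… → 0.8801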